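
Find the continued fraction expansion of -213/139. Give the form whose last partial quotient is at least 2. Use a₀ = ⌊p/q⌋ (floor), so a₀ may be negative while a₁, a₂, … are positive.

-213 = -2*139 + 65
139 = 2*65 + 9
65 = 7*9 + 2
9 = 4*2 + 1
2 = 2*1 + 0  (stop)
So -213/139 = [-2; 2, 7, 4, 2].

[-2; 2, 7, 4, 2]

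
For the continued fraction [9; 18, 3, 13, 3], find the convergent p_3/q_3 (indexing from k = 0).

6637/733

Using pₖ = aₖpₖ₋₁ + pₖ₋₂, qₖ = aₖqₖ₋₁ + qₖ₋₂ (with p₋₁=1, p₋₂=0, q₋₁=0, q₋₂=1):
  k=0: a=9, p=9, q=1
  k=1: a=18, p=163, q=18
  k=2: a=3, p=498, q=55
  k=3: a=13, p=6637, q=733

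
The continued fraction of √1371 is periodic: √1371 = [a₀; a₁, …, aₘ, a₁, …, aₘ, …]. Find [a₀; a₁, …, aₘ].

[37; 37, 74]

a₀ = ⌊√1371⌋ = 37.
With m₀=0, d₀=1 and mₖ₊₁ = dₖaₖ − mₖ, dₖ₊₁ = (n − mₖ₊₁²)/dₖ, aₖ₊₁ = ⌊(a₀+mₖ₊₁)/dₖ₊₁⌋:
  k=1: m=37, d=2, a=37
  k=2: m=37, d=1, a=74
d=1 and a=2a₀=74 at k=2, so the next step gives (m, d) = (37, 2) again — its k=1 value — and the period has length 2.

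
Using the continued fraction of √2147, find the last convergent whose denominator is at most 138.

6348/137

√2147 = [46; 2, 1, 45, 1, 2, 92, …] (period length 6).
Convergents:
  p_0/q_0 = 46/1
  p_1/q_1 = 93/2
  p_2/q_2 = 139/3
  p_3/q_3 = 6348/137
  p_4/q_4 = 6487/140
q_3 = 137 ≤ 138 < 140 = q_4, so the answer is 6348/137.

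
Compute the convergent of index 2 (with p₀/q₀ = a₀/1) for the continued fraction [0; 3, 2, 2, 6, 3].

2/7

Using pₖ = aₖpₖ₋₁ + pₖ₋₂, qₖ = aₖqₖ₋₁ + qₖ₋₂ (with p₋₁=1, p₋₂=0, q₋₁=0, q₋₂=1):
  k=0: a=0, p=0, q=1
  k=1: a=3, p=1, q=3
  k=2: a=2, p=2, q=7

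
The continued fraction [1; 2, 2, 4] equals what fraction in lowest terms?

31/22

Using pₖ = aₖpₖ₋₁ + pₖ₋₂ and qₖ = aₖqₖ₋₁ + qₖ₋₂:
  k=0: a=1, p=1, q=1
  k=1: a=2, p=3, q=2
  k=2: a=2, p=7, q=5
  k=3: a=4, p=31, q=22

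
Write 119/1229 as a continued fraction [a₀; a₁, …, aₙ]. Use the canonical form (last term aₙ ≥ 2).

[0; 10, 3, 19, 2]

119 = 0*1229 + 119
1229 = 10*119 + 39
119 = 3*39 + 2
39 = 19*2 + 1
2 = 2*1 + 0  (stop)
So 119/1229 = [0; 10, 3, 19, 2].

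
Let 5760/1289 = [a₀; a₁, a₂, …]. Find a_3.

2

5760 = 4·1289 + 604   →  a_0 = 4
1289 = 2·604 + 81   →  a_1 = 2
604 = 7·81 + 37   →  a_2 = 7
81 = 2·37 + 7   →  a_3 = 2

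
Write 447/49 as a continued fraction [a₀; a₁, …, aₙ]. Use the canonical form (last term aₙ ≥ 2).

[9; 8, 6]

447 = 9×49 + 6
49 = 8×6 + 1
6 = 6×1 + 0  (stop)
So 447/49 = [9; 8, 6].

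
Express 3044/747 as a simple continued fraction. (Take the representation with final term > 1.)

[4; 13, 2, 1, 18]

3044 = 4·747 + 56
747 = 13·56 + 19
56 = 2·19 + 18
19 = 1·18 + 1
18 = 18·1 + 0  (stop)
So 3044/747 = [4; 13, 2, 1, 18].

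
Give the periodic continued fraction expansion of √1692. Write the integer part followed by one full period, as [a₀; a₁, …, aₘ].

[41; 7, 2, 7, 82]

a₀ = ⌊√1692⌋ = 41.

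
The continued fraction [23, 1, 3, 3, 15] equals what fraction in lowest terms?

4730/199

Using pₖ = aₖpₖ₋₁ + pₖ₋₂ and qₖ = aₖqₖ₋₁ + qₖ₋₂:
  k=0: a=23, p=23, q=1
  k=1: a=1, p=24, q=1
  k=2: a=3, p=95, q=4
  k=3: a=3, p=309, q=13
  k=4: a=15, p=4730, q=199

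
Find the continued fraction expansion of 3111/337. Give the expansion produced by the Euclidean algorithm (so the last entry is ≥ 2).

3111 = 9·337 + 78
337 = 4·78 + 25
78 = 3·25 + 3
25 = 8·3 + 1
3 = 3·1 + 0  (stop)
So 3111/337 = [9; 4, 3, 8, 3].

[9; 4, 3, 8, 3]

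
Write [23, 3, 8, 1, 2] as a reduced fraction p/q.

Fold from the inside: start with 2/1.
  1 + 1/2 = 3/2
  8 + 2/3 = 26/3
  3 + 3/26 = 81/26
  23 + 26/81 = 1889/81

1889/81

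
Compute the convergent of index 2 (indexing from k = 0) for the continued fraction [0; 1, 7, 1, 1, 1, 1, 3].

7/8

Using pₖ = aₖpₖ₋₁ + pₖ₋₂, qₖ = aₖqₖ₋₁ + qₖ₋₂ (with p₋₁=1, p₋₂=0, q₋₁=0, q₋₂=1):
  k=0: a=0, p=0, q=1
  k=1: a=1, p=1, q=1
  k=2: a=7, p=7, q=8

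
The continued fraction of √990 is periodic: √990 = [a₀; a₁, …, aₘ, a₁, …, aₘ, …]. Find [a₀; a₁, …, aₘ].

[31; 2, 6, 2, 62]

a₀ = ⌊√990⌋ = 31.
With m₀=0, d₀=1 and mₖ₊₁ = dₖaₖ − mₖ, dₖ₊₁ = (n − mₖ₊₁²)/dₖ, aₖ₊₁ = ⌊(a₀+mₖ₊₁)/dₖ₊₁⌋:
  k=1: m=31, d=29, a=2
  k=2: m=27, d=9, a=6
  k=3: m=27, d=29, a=2
  k=4: m=31, d=1, a=62
d=1 and a=2a₀=62 at k=4, so the next step gives (m, d) = (31, 29) again — its k=1 value — and the period has length 4.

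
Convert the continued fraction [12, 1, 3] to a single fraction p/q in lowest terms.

51/4

Fold from the inside: start with 3/1.
  1 + 1/3 = 4/3
  12 + 3/4 = 51/4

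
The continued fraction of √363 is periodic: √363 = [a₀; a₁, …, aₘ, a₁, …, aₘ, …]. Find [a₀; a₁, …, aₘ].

a₀ = ⌊√363⌋ = 19.
With m₀=0, d₀=1 and mₖ₊₁ = dₖaₖ − mₖ, dₖ₊₁ = (n − mₖ₊₁²)/dₖ, aₖ₊₁ = ⌊(a₀+mₖ₊₁)/dₖ₊₁⌋:
  k=1: m=19, d=2, a=19
  k=2: m=19, d=1, a=38
d=1 and a=2a₀=38 at k=2, so the next step gives (m, d) = (19, 2) again — its k=1 value — and the period has length 2.

[19; 19, 38]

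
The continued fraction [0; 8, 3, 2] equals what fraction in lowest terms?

Using pₖ = aₖpₖ₋₁ + pₖ₋₂ and qₖ = aₖqₖ₋₁ + qₖ₋₂:
  k=0: a=0, p=0, q=1
  k=1: a=8, p=1, q=8
  k=2: a=3, p=3, q=25
  k=3: a=2, p=7, q=58

7/58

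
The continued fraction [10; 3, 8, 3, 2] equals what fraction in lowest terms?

1868/181

Using pₖ = aₖpₖ₋₁ + pₖ₋₂ and qₖ = aₖqₖ₋₁ + qₖ₋₂:
  k=0: a=10, p=10, q=1
  k=1: a=3, p=31, q=3
  k=2: a=8, p=258, q=25
  k=3: a=3, p=805, q=78
  k=4: a=2, p=1868, q=181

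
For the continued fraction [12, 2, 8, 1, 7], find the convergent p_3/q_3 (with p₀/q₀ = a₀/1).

237/19

Using pₖ = aₖpₖ₋₁ + pₖ₋₂, qₖ = aₖqₖ₋₁ + qₖ₋₂ (with p₋₁=1, p₋₂=0, q₋₁=0, q₋₂=1):
  k=0: a=12, p=12, q=1
  k=1: a=2, p=25, q=2
  k=2: a=8, p=212, q=17
  k=3: a=1, p=237, q=19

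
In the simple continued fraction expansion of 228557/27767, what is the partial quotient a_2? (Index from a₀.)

3

228557 = 8·27767 + 6421   →  a_0 = 8
27767 = 4·6421 + 2083   →  a_1 = 4
6421 = 3·2083 + 172   →  a_2 = 3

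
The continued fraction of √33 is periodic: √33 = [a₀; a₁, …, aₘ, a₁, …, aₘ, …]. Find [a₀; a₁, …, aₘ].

[5; 1, 2, 1, 10]

a₀ = ⌊√33⌋ = 5.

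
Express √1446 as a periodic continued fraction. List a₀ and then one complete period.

a₀ = ⌊√1446⌋ = 38.
With m₀=0, d₀=1 and mₖ₊₁ = dₖaₖ − mₖ, dₖ₊₁ = (n − mₖ₊₁²)/dₖ, aₖ₊₁ = ⌊(a₀+mₖ₊₁)/dₖ₊₁⌋:
  k=1: m=38, d=2, a=38
  k=2: m=38, d=1, a=76
d=1 and a=2a₀=76 at k=2, so the next step gives (m, d) = (38, 2) again — its k=1 value — and the period has length 2.

[38; 38, 76]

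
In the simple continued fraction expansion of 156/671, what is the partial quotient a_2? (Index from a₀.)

3

156 = 0·671 + 156   →  a_0 = 0
671 = 4·156 + 47   →  a_1 = 4
156 = 3·47 + 15   →  a_2 = 3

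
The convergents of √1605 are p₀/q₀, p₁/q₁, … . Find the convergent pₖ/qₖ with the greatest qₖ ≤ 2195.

51320/1281

√1605 = [40; 16, 80, …] (period length 2).
Convergents:
  p_0/q_0 = 40/1
  p_1/q_1 = 641/16
  p_2/q_2 = 51320/1281
  p_3/q_3 = 821761/20512
q_2 = 1281 ≤ 2195 < 20512 = q_3, so the answer is 51320/1281.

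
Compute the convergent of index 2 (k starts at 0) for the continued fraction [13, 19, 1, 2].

261/20

Using pₖ = aₖpₖ₋₁ + pₖ₋₂, qₖ = aₖqₖ₋₁ + qₖ₋₂ (with p₋₁=1, p₋₂=0, q₋₁=0, q₋₂=1):
  k=0: a=13, p=13, q=1
  k=1: a=19, p=248, q=19
  k=2: a=1, p=261, q=20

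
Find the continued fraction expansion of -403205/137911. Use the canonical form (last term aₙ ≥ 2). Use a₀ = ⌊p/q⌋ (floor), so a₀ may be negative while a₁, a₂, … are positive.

-403205 = -3·137911 + 10528
137911 = 13·10528 + 1047
10528 = 10·1047 + 58
1047 = 18·58 + 3
58 = 19·3 + 1
3 = 3·1 + 0  (stop)
So -403205/137911 = [-3; 13, 10, 18, 19, 3].

[-3; 13, 10, 18, 19, 3]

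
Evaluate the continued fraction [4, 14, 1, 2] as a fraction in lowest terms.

179/44

Fold from the inside: start with 2/1.
  1 + 1/2 = 3/2
  14 + 2/3 = 44/3
  4 + 3/44 = 179/44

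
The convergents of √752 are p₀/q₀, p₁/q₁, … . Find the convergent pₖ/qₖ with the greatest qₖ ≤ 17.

192/7

√752 = [27; 2, 2, 1, 2, 1, 2, 2, 54, …] (period length 8).
Convergents:
  p_0/q_0 = 27/1
  p_1/q_1 = 55/2
  p_2/q_2 = 137/5
  p_3/q_3 = 192/7
  p_4/q_4 = 521/19
q_3 = 7 ≤ 17 < 19 = q_4, so the answer is 192/7.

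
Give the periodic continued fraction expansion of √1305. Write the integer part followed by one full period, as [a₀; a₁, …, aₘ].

[36; 8, 72]

a₀ = ⌊√1305⌋ = 36.
With m₀=0, d₀=1 and mₖ₊₁ = dₖaₖ − mₖ, dₖ₊₁ = (n − mₖ₊₁²)/dₖ, aₖ₊₁ = ⌊(a₀+mₖ₊₁)/dₖ₊₁⌋:
  k=1: m=36, d=9, a=8
  k=2: m=36, d=1, a=72
d=1 and a=2a₀=72 at k=2, so the next step gives (m, d) = (36, 9) again — its k=1 value — and the period has length 2.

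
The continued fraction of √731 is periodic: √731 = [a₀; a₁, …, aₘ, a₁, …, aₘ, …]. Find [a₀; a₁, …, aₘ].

[27; 27, 54]

a₀ = ⌊√731⌋ = 27.
With m₀=0, d₀=1 and mₖ₊₁ = dₖaₖ − mₖ, dₖ₊₁ = (n − mₖ₊₁²)/dₖ, aₖ₊₁ = ⌊(a₀+mₖ₊₁)/dₖ₊₁⌋:
  k=1: m=27, d=2, a=27
  k=2: m=27, d=1, a=54
d=1 and a=2a₀=54 at k=2, so the next step gives (m, d) = (27, 2) again — its k=1 value — and the period has length 2.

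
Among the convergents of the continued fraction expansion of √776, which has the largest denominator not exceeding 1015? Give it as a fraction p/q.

10892/391

√776 = [27; 1, 5, 1, 54, …] (period length 4).
Convergents:
  p_0/q_0 = 27/1
  p_1/q_1 = 28/1
  p_2/q_2 = 167/6
  p_3/q_3 = 195/7
  p_4/q_4 = 10697/384
  p_5/q_5 = 10892/391
  p_6/q_6 = 65157/2339
q_5 = 391 ≤ 1015 < 2339 = q_6, so the answer is 10892/391.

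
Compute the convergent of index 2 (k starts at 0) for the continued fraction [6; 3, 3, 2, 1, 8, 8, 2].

Using pₖ = aₖpₖ₋₁ + pₖ₋₂, qₖ = aₖqₖ₋₁ + qₖ₋₂ (with p₋₁=1, p₋₂=0, q₋₁=0, q₋₂=1):
  k=0: a=6, p=6, q=1
  k=1: a=3, p=19, q=3
  k=2: a=3, p=63, q=10

63/10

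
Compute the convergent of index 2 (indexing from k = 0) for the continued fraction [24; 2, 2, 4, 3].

Using pₖ = aₖpₖ₋₁ + pₖ₋₂, qₖ = aₖqₖ₋₁ + qₖ₋₂ (with p₋₁=1, p₋₂=0, q₋₁=0, q₋₂=1):
  k=0: a=24, p=24, q=1
  k=1: a=2, p=49, q=2
  k=2: a=2, p=122, q=5

122/5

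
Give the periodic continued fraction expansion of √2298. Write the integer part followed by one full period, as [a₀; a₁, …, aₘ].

[47; 1, 14, 1, 94]

a₀ = ⌊√2298⌋ = 47.
With m₀=0, d₀=1 and mₖ₊₁ = dₖaₖ − mₖ, dₖ₊₁ = (n − mₖ₊₁²)/dₖ, aₖ₊₁ = ⌊(a₀+mₖ₊₁)/dₖ₊₁⌋:
  k=1: m=47, d=89, a=1
  k=2: m=42, d=6, a=14
  k=3: m=42, d=89, a=1
  k=4: m=47, d=1, a=94
d=1 and a=2a₀=94 at k=4, so the next step gives (m, d) = (47, 89) again — its k=1 value — and the period has length 4.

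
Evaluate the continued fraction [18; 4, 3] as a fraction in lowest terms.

237/13

Fold from the inside: start with 3/1.
  4 + 1/3 = 13/3
  18 + 3/13 = 237/13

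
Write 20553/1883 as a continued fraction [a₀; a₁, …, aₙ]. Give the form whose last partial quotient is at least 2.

20553 = 10*1883 + 1723
1883 = 1*1723 + 160
1723 = 10*160 + 123
160 = 1*123 + 37
123 = 3*37 + 12
37 = 3*12 + 1
12 = 12*1 + 0  (stop)
So 20553/1883 = [10; 1, 10, 1, 3, 3, 12].

[10; 1, 10, 1, 3, 3, 12]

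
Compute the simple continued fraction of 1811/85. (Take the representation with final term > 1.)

[21; 3, 3, 1, 2, 2]

1811 = 21×85 + 26
85 = 3×26 + 7
26 = 3×7 + 5
7 = 1×5 + 2
5 = 2×2 + 1
2 = 2×1 + 0  (stop)
So 1811/85 = [21; 3, 3, 1, 2, 2].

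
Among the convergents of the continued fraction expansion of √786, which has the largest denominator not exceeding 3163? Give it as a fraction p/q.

43988/1569

√786 = [28; 28, 56, …] (period length 2).
Convergents:
  p_0/q_0 = 28/1
  p_1/q_1 = 785/28
  p_2/q_2 = 43988/1569
  p_3/q_3 = 1232449/43960
q_2 = 1569 ≤ 3163 < 43960 = q_3, so the answer is 43988/1569.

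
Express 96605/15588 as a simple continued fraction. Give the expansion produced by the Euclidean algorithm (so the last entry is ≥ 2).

96605 = 6*15588 + 3077
15588 = 5*3077 + 203
3077 = 15*203 + 32
203 = 6*32 + 11
32 = 2*11 + 10
11 = 1*10 + 1
10 = 10*1 + 0  (stop)
So 96605/15588 = [6; 5, 15, 6, 2, 1, 10].

[6; 5, 15, 6, 2, 1, 10]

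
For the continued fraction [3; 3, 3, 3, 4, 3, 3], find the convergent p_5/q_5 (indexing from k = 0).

1516/459

Using pₖ = aₖpₖ₋₁ + pₖ₋₂, qₖ = aₖqₖ₋₁ + qₖ₋₂ (with p₋₁=1, p₋₂=0, q₋₁=0, q₋₂=1):
  k=0: a=3, p=3, q=1
  k=1: a=3, p=10, q=3
  k=2: a=3, p=33, q=10
  k=3: a=3, p=109, q=33
  k=4: a=4, p=469, q=142
  k=5: a=3, p=1516, q=459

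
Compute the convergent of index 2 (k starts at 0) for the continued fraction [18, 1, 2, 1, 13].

56/3

Using pₖ = aₖpₖ₋₁ + pₖ₋₂, qₖ = aₖqₖ₋₁ + qₖ₋₂ (with p₋₁=1, p₋₂=0, q₋₁=0, q₋₂=1):
  k=0: a=18, p=18, q=1
  k=1: a=1, p=19, q=1
  k=2: a=2, p=56, q=3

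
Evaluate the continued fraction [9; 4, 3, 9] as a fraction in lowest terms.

Fold from the inside: start with 9/1.
  3 + 1/9 = 28/9
  4 + 9/28 = 121/28
  9 + 28/121 = 1117/121

1117/121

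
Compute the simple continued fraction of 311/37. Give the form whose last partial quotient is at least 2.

[8; 2, 2, 7]

311 = 8×37 + 15
37 = 2×15 + 7
15 = 2×7 + 1
7 = 7×1 + 0  (stop)
So 311/37 = [8; 2, 2, 7].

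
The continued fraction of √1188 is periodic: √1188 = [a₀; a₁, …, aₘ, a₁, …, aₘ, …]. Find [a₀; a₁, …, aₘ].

a₀ = ⌊√1188⌋ = 34.
With m₀=0, d₀=1 and mₖ₊₁ = dₖaₖ − mₖ, dₖ₊₁ = (n − mₖ₊₁²)/dₖ, aₖ₊₁ = ⌊(a₀+mₖ₊₁)/dₖ₊₁⌋:
  k=1: m=34, d=32, a=2
  k=2: m=30, d=9, a=7
  k=3: m=33, d=11, a=6
  k=4: m=33, d=9, a=7
  k=5: m=30, d=32, a=2
  k=6: m=34, d=1, a=68
d=1 and a=2a₀=68 at k=6, so the next step gives (m, d) = (34, 32) again — its k=1 value — and the period has length 6.

[34; 2, 7, 6, 7, 2, 68]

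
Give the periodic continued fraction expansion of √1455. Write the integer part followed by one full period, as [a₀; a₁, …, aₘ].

a₀ = ⌊√1455⌋ = 38.
With m₀=0, d₀=1 and mₖ₊₁ = dₖaₖ − mₖ, dₖ₊₁ = (n − mₖ₊₁²)/dₖ, aₖ₊₁ = ⌊(a₀+mₖ₊₁)/dₖ₊₁⌋:
  k=1: m=38, d=11, a=6
  k=2: m=28, d=61, a=1
  k=3: m=33, d=6, a=11
  k=4: m=33, d=61, a=1
  k=5: m=28, d=11, a=6
  k=6: m=38, d=1, a=76
d=1 and a=2a₀=76 at k=6, so the next step gives (m, d) = (38, 11) again — its k=1 value — and the period has length 6.

[38; 6, 1, 11, 1, 6, 76]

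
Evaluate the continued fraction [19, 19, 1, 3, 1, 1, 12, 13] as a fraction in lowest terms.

556905/29233

Using pₖ = aₖpₖ₋₁ + pₖ₋₂ and qₖ = aₖqₖ₋₁ + qₖ₋₂:
  k=0: a=19, p=19, q=1
  k=1: a=19, p=362, q=19
  k=2: a=1, p=381, q=20
  k=3: a=3, p=1505, q=79
  k=4: a=1, p=1886, q=99
  k=5: a=1, p=3391, q=178
  k=6: a=12, p=42578, q=2235
  k=7: a=13, p=556905, q=29233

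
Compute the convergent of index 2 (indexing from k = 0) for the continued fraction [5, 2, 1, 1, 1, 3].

16/3

Using pₖ = aₖpₖ₋₁ + pₖ₋₂, qₖ = aₖqₖ₋₁ + qₖ₋₂ (with p₋₁=1, p₋₂=0, q₋₁=0, q₋₂=1):
  k=0: a=5, p=5, q=1
  k=1: a=2, p=11, q=2
  k=2: a=1, p=16, q=3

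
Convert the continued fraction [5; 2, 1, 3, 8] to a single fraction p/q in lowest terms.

488/91

Using pₖ = aₖpₖ₋₁ + pₖ₋₂ and qₖ = aₖqₖ₋₁ + qₖ₋₂:
  k=0: a=5, p=5, q=1
  k=1: a=2, p=11, q=2
  k=2: a=1, p=16, q=3
  k=3: a=3, p=59, q=11
  k=4: a=8, p=488, q=91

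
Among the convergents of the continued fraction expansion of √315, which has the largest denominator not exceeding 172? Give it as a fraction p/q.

2538/143

√315 = [17; 1, 2, 1, 34, …] (period length 4).
Convergents:
  p_0/q_0 = 17/1
  p_1/q_1 = 18/1
  p_2/q_2 = 53/3
  p_3/q_3 = 71/4
  p_4/q_4 = 2467/139
  p_5/q_5 = 2538/143
  p_6/q_6 = 7543/425
q_5 = 143 ≤ 172 < 425 = q_6, so the answer is 2538/143.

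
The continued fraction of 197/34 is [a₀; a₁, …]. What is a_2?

197 = 5·34 + 27   →  a_0 = 5
34 = 1·27 + 7   →  a_1 = 1
27 = 3·7 + 6   →  a_2 = 3

3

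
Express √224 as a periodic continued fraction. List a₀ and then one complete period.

[14; 1, 28]

a₀ = ⌊√224⌋ = 14.
With m₀=0, d₀=1 and mₖ₊₁ = dₖaₖ − mₖ, dₖ₊₁ = (n − mₖ₊₁²)/dₖ, aₖ₊₁ = ⌊(a₀+mₖ₊₁)/dₖ₊₁⌋:
  k=1: m=14, d=28, a=1
  k=2: m=14, d=1, a=28
d=1 and a=2a₀=28 at k=2, so the next step gives (m, d) = (14, 28) again — its k=1 value — and the period has length 2.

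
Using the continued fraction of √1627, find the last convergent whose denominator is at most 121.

√1627 = [40; 2, 1, 39, 1, 2, 80, …] (period length 6).
Convergents:
  p_0/q_0 = 40/1
  p_1/q_1 = 81/2
  p_2/q_2 = 121/3
  p_3/q_3 = 4800/119
  p_4/q_4 = 4921/122
q_3 = 119 ≤ 121 < 122 = q_4, so the answer is 4800/119.

4800/119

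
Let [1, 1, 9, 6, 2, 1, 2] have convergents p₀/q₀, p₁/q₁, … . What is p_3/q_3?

Using pₖ = aₖpₖ₋₁ + pₖ₋₂, qₖ = aₖqₖ₋₁ + qₖ₋₂ (with p₋₁=1, p₋₂=0, q₋₁=0, q₋₂=1):
  k=0: a=1, p=1, q=1
  k=1: a=1, p=2, q=1
  k=2: a=9, p=19, q=10
  k=3: a=6, p=116, q=61

116/61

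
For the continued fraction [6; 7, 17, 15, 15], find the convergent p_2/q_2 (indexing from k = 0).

Using pₖ = aₖpₖ₋₁ + pₖ₋₂, qₖ = aₖqₖ₋₁ + qₖ₋₂ (with p₋₁=1, p₋₂=0, q₋₁=0, q₋₂=1):
  k=0: a=6, p=6, q=1
  k=1: a=7, p=43, q=7
  k=2: a=17, p=737, q=120

737/120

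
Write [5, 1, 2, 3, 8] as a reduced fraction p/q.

473/83

Using pₖ = aₖpₖ₋₁ + pₖ₋₂ and qₖ = aₖqₖ₋₁ + qₖ₋₂:
  k=0: a=5, p=5, q=1
  k=1: a=1, p=6, q=1
  k=2: a=2, p=17, q=3
  k=3: a=3, p=57, q=10
  k=4: a=8, p=473, q=83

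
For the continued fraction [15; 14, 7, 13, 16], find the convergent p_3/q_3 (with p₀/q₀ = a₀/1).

19607/1301

Using pₖ = aₖpₖ₋₁ + pₖ₋₂, qₖ = aₖqₖ₋₁ + qₖ₋₂ (with p₋₁=1, p₋₂=0, q₋₁=0, q₋₂=1):
  k=0: a=15, p=15, q=1
  k=1: a=14, p=211, q=14
  k=2: a=7, p=1492, q=99
  k=3: a=13, p=19607, q=1301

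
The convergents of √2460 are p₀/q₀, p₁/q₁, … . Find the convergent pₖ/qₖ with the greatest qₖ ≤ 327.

√2460 = [49; 1, 1, 2, 24, 2, 1, 1, 98, …] (period length 8).
Convergents:
  p_0/q_0 = 49/1
  p_1/q_1 = 50/1
  p_2/q_2 = 99/2
  p_3/q_3 = 248/5
  p_4/q_4 = 6051/122
  p_5/q_5 = 12350/249
  p_6/q_6 = 18401/371
q_5 = 249 ≤ 327 < 371 = q_6, so the answer is 12350/249.

12350/249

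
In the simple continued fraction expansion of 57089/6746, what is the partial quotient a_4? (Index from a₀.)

5

57089 = 8·6746 + 3121   →  a_0 = 8
6746 = 2·3121 + 504   →  a_1 = 2
3121 = 6·504 + 97   →  a_2 = 6
504 = 5·97 + 19   →  a_3 = 5
97 = 5·19 + 2   →  a_4 = 5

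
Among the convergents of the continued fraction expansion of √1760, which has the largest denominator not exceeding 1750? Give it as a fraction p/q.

73081/1742

√1760 = [41; 1, 19, 1, 82, …] (period length 4).
Convergents:
  p_0/q_0 = 41/1
  p_1/q_1 = 42/1
  p_2/q_2 = 839/20
  p_3/q_3 = 881/21
  p_4/q_4 = 73081/1742
  p_5/q_5 = 73962/1763
q_4 = 1742 ≤ 1750 < 1763 = q_5, so the answer is 73081/1742.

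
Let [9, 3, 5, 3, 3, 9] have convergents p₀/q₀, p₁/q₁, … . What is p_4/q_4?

Using pₖ = aₖpₖ₋₁ + pₖ₋₂, qₖ = aₖqₖ₋₁ + qₖ₋₂ (with p₋₁=1, p₋₂=0, q₋₁=0, q₋₂=1):
  k=0: a=9, p=9, q=1
  k=1: a=3, p=28, q=3
  k=2: a=5, p=149, q=16
  k=3: a=3, p=475, q=51
  k=4: a=3, p=1574, q=169

1574/169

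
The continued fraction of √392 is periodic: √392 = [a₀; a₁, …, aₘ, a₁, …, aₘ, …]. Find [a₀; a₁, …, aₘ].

[19; 1, 3, 1, 38]

a₀ = ⌊√392⌋ = 19.
With m₀=0, d₀=1 and mₖ₊₁ = dₖaₖ − mₖ, dₖ₊₁ = (n − mₖ₊₁²)/dₖ, aₖ₊₁ = ⌊(a₀+mₖ₊₁)/dₖ₊₁⌋:
  k=1: m=19, d=31, a=1
  k=2: m=12, d=8, a=3
  k=3: m=12, d=31, a=1
  k=4: m=19, d=1, a=38
d=1 and a=2a₀=38 at k=4, so the next step gives (m, d) = (19, 31) again — its k=1 value — and the period has length 4.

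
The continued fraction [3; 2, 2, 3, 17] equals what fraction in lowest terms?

Using pₖ = aₖpₖ₋₁ + pₖ₋₂ and qₖ = aₖqₖ₋₁ + qₖ₋₂:
  k=0: a=3, p=3, q=1
  k=1: a=2, p=7, q=2
  k=2: a=2, p=17, q=5
  k=3: a=3, p=58, q=17
  k=4: a=17, p=1003, q=294

1003/294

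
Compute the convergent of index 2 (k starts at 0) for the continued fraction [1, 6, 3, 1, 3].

Using pₖ = aₖpₖ₋₁ + pₖ₋₂, qₖ = aₖqₖ₋₁ + qₖ₋₂ (with p₋₁=1, p₋₂=0, q₋₁=0, q₋₂=1):
  k=0: a=1, p=1, q=1
  k=1: a=6, p=7, q=6
  k=2: a=3, p=22, q=19

22/19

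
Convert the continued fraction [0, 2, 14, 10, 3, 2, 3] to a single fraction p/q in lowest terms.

3482/7211

Fold from the inside: start with 3/1.
  2 + 1/3 = 7/3
  3 + 3/7 = 24/7
  10 + 7/24 = 247/24
  14 + 24/247 = 3482/247
  2 + 247/3482 = 7211/3482
  0 + 3482/7211 = 3482/7211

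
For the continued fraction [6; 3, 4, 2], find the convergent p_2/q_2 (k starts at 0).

Using pₖ = aₖpₖ₋₁ + pₖ₋₂, qₖ = aₖqₖ₋₁ + qₖ₋₂ (with p₋₁=1, p₋₂=0, q₋₁=0, q₋₂=1):
  k=0: a=6, p=6, q=1
  k=1: a=3, p=19, q=3
  k=2: a=4, p=82, q=13

82/13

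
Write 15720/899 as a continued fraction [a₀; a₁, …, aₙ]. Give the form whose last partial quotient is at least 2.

[17; 2, 17, 2, 12]

15720 = 17×899 + 437
899 = 2×437 + 25
437 = 17×25 + 12
25 = 2×12 + 1
12 = 12×1 + 0  (stop)
So 15720/899 = [17; 2, 17, 2, 12].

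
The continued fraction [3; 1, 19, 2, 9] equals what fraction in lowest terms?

Using pₖ = aₖpₖ₋₁ + pₖ₋₂ and qₖ = aₖqₖ₋₁ + qₖ₋₂:
  k=0: a=3, p=3, q=1
  k=1: a=1, p=4, q=1
  k=2: a=19, p=79, q=20
  k=3: a=2, p=162, q=41
  k=4: a=9, p=1537, q=389

1537/389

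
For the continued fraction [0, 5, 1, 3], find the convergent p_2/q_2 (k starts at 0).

Using pₖ = aₖpₖ₋₁ + pₖ₋₂, qₖ = aₖqₖ₋₁ + qₖ₋₂ (with p₋₁=1, p₋₂=0, q₋₁=0, q₋₂=1):
  k=0: a=0, p=0, q=1
  k=1: a=5, p=1, q=5
  k=2: a=1, p=1, q=6

1/6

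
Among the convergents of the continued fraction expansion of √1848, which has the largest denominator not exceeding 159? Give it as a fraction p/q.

√1848 = [42; 1, 84, …] (period length 2).
Convergents:
  p_0/q_0 = 42/1
  p_1/q_1 = 43/1
  p_2/q_2 = 3654/85
  p_3/q_3 = 3697/86
  p_4/q_4 = 314202/7309
q_3 = 86 ≤ 159 < 7309 = q_4, so the answer is 3697/86.

3697/86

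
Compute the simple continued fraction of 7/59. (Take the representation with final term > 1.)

[0; 8, 2, 3]

7 = 0·59 + 7
59 = 8·7 + 3
7 = 2·3 + 1
3 = 3·1 + 0  (stop)
So 7/59 = [0; 8, 2, 3].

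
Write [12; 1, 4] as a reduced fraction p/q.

Fold from the inside: start with 4/1.
  1 + 1/4 = 5/4
  12 + 4/5 = 64/5

64/5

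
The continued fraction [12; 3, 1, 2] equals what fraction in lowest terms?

Fold from the inside: start with 2/1.
  1 + 1/2 = 3/2
  3 + 2/3 = 11/3
  12 + 3/11 = 135/11

135/11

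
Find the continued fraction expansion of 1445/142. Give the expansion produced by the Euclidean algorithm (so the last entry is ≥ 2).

[10; 5, 1, 2, 8]

1445 = 10*142 + 25
142 = 5*25 + 17
25 = 1*17 + 8
17 = 2*8 + 1
8 = 8*1 + 0  (stop)
So 1445/142 = [10; 5, 1, 2, 8].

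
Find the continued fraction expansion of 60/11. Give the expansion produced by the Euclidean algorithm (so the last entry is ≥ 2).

[5; 2, 5]

60 = 5*11 + 5
11 = 2*5 + 1
5 = 5*1 + 0  (stop)
So 60/11 = [5; 2, 5].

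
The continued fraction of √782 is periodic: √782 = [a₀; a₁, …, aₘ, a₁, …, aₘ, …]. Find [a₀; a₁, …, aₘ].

a₀ = ⌊√782⌋ = 27.
With m₀=0, d₀=1 and mₖ₊₁ = dₖaₖ − mₖ, dₖ₊₁ = (n − mₖ₊₁²)/dₖ, aₖ₊₁ = ⌊(a₀+mₖ₊₁)/dₖ₊₁⌋:
  k=1: m=27, d=53, a=1
  k=2: m=26, d=2, a=26
  k=3: m=26, d=53, a=1
  k=4: m=27, d=1, a=54
d=1 and a=2a₀=54 at k=4, so the next step gives (m, d) = (27, 53) again — its k=1 value — and the period has length 4.

[27; 1, 26, 1, 54]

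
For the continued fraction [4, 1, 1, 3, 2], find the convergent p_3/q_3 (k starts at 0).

32/7

Using pₖ = aₖpₖ₋₁ + pₖ₋₂, qₖ = aₖqₖ₋₁ + qₖ₋₂ (with p₋₁=1, p₋₂=0, q₋₁=0, q₋₂=1):
  k=0: a=4, p=4, q=1
  k=1: a=1, p=5, q=1
  k=2: a=1, p=9, q=2
  k=3: a=3, p=32, q=7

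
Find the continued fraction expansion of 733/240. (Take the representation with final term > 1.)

[3; 18, 2, 6]

733 = 3×240 + 13
240 = 18×13 + 6
13 = 2×6 + 1
6 = 6×1 + 0  (stop)
So 733/240 = [3; 18, 2, 6].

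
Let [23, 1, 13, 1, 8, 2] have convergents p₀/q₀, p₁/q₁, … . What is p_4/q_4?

3207/134

Using pₖ = aₖpₖ₋₁ + pₖ₋₂, qₖ = aₖqₖ₋₁ + qₖ₋₂ (with p₋₁=1, p₋₂=0, q₋₁=0, q₋₂=1):
  k=0: a=23, p=23, q=1
  k=1: a=1, p=24, q=1
  k=2: a=13, p=335, q=14
  k=3: a=1, p=359, q=15
  k=4: a=8, p=3207, q=134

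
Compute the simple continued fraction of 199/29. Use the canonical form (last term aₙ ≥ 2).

199 = 6·29 + 25
29 = 1·25 + 4
25 = 6·4 + 1
4 = 4·1 + 0  (stop)
So 199/29 = [6; 1, 6, 4].

[6; 1, 6, 4]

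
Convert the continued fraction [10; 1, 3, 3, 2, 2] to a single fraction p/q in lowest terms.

786/73

Fold from the inside: start with 2/1.
  2 + 1/2 = 5/2
  3 + 2/5 = 17/5
  3 + 5/17 = 56/17
  1 + 17/56 = 73/56
  10 + 56/73 = 786/73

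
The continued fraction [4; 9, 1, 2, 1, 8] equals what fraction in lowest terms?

1399/341

Fold from the inside: start with 8/1.
  1 + 1/8 = 9/8
  2 + 8/9 = 26/9
  1 + 9/26 = 35/26
  9 + 26/35 = 341/35
  4 + 35/341 = 1399/341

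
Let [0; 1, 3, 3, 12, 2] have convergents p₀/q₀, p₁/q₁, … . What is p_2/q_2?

3/4

Using pₖ = aₖpₖ₋₁ + pₖ₋₂, qₖ = aₖqₖ₋₁ + qₖ₋₂ (with p₋₁=1, p₋₂=0, q₋₁=0, q₋₂=1):
  k=0: a=0, p=0, q=1
  k=1: a=1, p=1, q=1
  k=2: a=3, p=3, q=4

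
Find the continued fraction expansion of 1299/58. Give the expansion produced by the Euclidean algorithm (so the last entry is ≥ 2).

1299 = 22×58 + 23
58 = 2×23 + 12
23 = 1×12 + 11
12 = 1×11 + 1
11 = 11×1 + 0  (stop)
So 1299/58 = [22; 2, 1, 1, 11].

[22; 2, 1, 1, 11]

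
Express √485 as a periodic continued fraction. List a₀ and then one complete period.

[22; 44]

a₀ = ⌊√485⌋ = 22.
With m₀=0, d₀=1 and mₖ₊₁ = dₖaₖ − mₖ, dₖ₊₁ = (n − mₖ₊₁²)/dₖ, aₖ₊₁ = ⌊(a₀+mₖ₊₁)/dₖ₊₁⌋:
  k=1: m=22, d=1, a=44
d=1 and a=2a₀=44 at k=1, so the next step gives (m, d) = (22, 1) again — its k=1 value — and the period has length 1.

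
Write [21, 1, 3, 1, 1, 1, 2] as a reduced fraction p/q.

806/37

Using pₖ = aₖpₖ₋₁ + pₖ₋₂ and qₖ = aₖqₖ₋₁ + qₖ₋₂:
  k=0: a=21, p=21, q=1
  k=1: a=1, p=22, q=1
  k=2: a=3, p=87, q=4
  k=3: a=1, p=109, q=5
  k=4: a=1, p=196, q=9
  k=5: a=1, p=305, q=14
  k=6: a=2, p=806, q=37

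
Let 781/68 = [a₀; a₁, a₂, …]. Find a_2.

16

781 = 11·68 + 33   →  a_0 = 11
68 = 2·33 + 2   →  a_1 = 2
33 = 16·2 + 1   →  a_2 = 16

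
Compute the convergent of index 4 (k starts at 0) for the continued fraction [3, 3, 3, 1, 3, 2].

162/49

Using pₖ = aₖpₖ₋₁ + pₖ₋₂, qₖ = aₖqₖ₋₁ + qₖ₋₂ (with p₋₁=1, p₋₂=0, q₋₁=0, q₋₂=1):
  k=0: a=3, p=3, q=1
  k=1: a=3, p=10, q=3
  k=2: a=3, p=33, q=10
  k=3: a=1, p=43, q=13
  k=4: a=3, p=162, q=49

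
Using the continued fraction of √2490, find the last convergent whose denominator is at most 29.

499/10

√2490 = [49; 1, 8, 1, 98, …] (period length 4).
Convergents:
  p_0/q_0 = 49/1
  p_1/q_1 = 50/1
  p_2/q_2 = 449/9
  p_3/q_3 = 499/10
  p_4/q_4 = 49351/989
q_3 = 10 ≤ 29 < 989 = q_4, so the answer is 499/10.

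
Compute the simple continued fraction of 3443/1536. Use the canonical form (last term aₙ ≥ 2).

[2; 4, 7, 7, 2, 3]

3443 = 2*1536 + 371
1536 = 4*371 + 52
371 = 7*52 + 7
52 = 7*7 + 3
7 = 2*3 + 1
3 = 3*1 + 0  (stop)
So 3443/1536 = [2; 4, 7, 7, 2, 3].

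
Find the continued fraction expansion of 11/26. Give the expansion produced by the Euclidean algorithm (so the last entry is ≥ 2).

[0; 2, 2, 1, 3]

11 = 0×26 + 11
26 = 2×11 + 4
11 = 2×4 + 3
4 = 1×3 + 1
3 = 3×1 + 0  (stop)
So 11/26 = [0; 2, 2, 1, 3].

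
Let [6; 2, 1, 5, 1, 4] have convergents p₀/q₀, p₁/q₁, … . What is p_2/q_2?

19/3

Using pₖ = aₖpₖ₋₁ + pₖ₋₂, qₖ = aₖqₖ₋₁ + qₖ₋₂ (with p₋₁=1, p₋₂=0, q₋₁=0, q₋₂=1):
  k=0: a=6, p=6, q=1
  k=1: a=2, p=13, q=2
  k=2: a=1, p=19, q=3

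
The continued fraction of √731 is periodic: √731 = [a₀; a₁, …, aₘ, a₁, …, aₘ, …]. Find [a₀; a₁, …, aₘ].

a₀ = ⌊√731⌋ = 27.
With m₀=0, d₀=1 and mₖ₊₁ = dₖaₖ − mₖ, dₖ₊₁ = (n − mₖ₊₁²)/dₖ, aₖ₊₁ = ⌊(a₀+mₖ₊₁)/dₖ₊₁⌋:
  k=1: m=27, d=2, a=27
  k=2: m=27, d=1, a=54
d=1 and a=2a₀=54 at k=2, so the next step gives (m, d) = (27, 2) again — its k=1 value — and the period has length 2.

[27; 27, 54]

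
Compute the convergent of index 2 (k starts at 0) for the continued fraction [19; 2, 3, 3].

Using pₖ = aₖpₖ₋₁ + pₖ₋₂, qₖ = aₖqₖ₋₁ + qₖ₋₂ (with p₋₁=1, p₋₂=0, q₋₁=0, q₋₂=1):
  k=0: a=19, p=19, q=1
  k=1: a=2, p=39, q=2
  k=2: a=3, p=136, q=7

136/7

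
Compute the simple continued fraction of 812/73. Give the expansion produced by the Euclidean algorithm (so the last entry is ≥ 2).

[11; 8, 9]

812 = 11*73 + 9
73 = 8*9 + 1
9 = 9*1 + 0  (stop)
So 812/73 = [11; 8, 9].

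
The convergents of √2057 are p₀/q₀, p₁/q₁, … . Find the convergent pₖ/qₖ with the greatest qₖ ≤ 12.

136/3

√2057 = [45; 2, 1, 4, 1, 2, 90, …] (period length 6).
Convergents:
  p_0/q_0 = 45/1
  p_1/q_1 = 91/2
  p_2/q_2 = 136/3
  p_3/q_3 = 635/14
q_2 = 3 ≤ 12 < 14 = q_3, so the answer is 136/3.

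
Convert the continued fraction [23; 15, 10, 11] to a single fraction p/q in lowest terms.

38659/1676

Using pₖ = aₖpₖ₋₁ + pₖ₋₂ and qₖ = aₖqₖ₋₁ + qₖ₋₂:
  k=0: a=23, p=23, q=1
  k=1: a=15, p=346, q=15
  k=2: a=10, p=3483, q=151
  k=3: a=11, p=38659, q=1676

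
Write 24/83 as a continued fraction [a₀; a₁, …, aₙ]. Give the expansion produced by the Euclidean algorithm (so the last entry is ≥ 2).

24 = 0×83 + 24
83 = 3×24 + 11
24 = 2×11 + 2
11 = 5×2 + 1
2 = 2×1 + 0  (stop)
So 24/83 = [0; 3, 2, 5, 2].

[0; 3, 2, 5, 2]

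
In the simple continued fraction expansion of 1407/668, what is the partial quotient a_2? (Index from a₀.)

2

1407 = 2·668 + 71   →  a_0 = 2
668 = 9·71 + 29   →  a_1 = 9
71 = 2·29 + 13   →  a_2 = 2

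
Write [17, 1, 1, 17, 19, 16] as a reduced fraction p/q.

187525/10707

Fold from the inside: start with 16/1.
  19 + 1/16 = 305/16
  17 + 16/305 = 5201/305
  1 + 305/5201 = 5506/5201
  1 + 5201/5506 = 10707/5506
  17 + 5506/10707 = 187525/10707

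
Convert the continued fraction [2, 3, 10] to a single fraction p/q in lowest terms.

Using pₖ = aₖpₖ₋₁ + pₖ₋₂ and qₖ = aₖqₖ₋₁ + qₖ₋₂:
  k=0: a=2, p=2, q=1
  k=1: a=3, p=7, q=3
  k=2: a=10, p=72, q=31

72/31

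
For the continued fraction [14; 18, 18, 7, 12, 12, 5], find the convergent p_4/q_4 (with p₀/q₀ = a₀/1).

Using pₖ = aₖpₖ₋₁ + pₖ₋₂, qₖ = aₖqₖ₋₁ + qₖ₋₂ (with p₋₁=1, p₋₂=0, q₋₁=0, q₋₂=1):
  k=0: a=14, p=14, q=1
  k=1: a=18, p=253, q=18
  k=2: a=18, p=4568, q=325
  k=3: a=7, p=32229, q=2293
  k=4: a=12, p=391316, q=27841

391316/27841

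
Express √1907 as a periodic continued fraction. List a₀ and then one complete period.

a₀ = ⌊√1907⌋ = 43.
With m₀=0, d₀=1 and mₖ₊₁ = dₖaₖ − mₖ, dₖ₊₁ = (n − mₖ₊₁²)/dₖ, aₖ₊₁ = ⌊(a₀+mₖ₊₁)/dₖ₊₁⌋:
  k=1: m=43, d=58, a=1
  k=2: m=15, d=29, a=2
  k=3: m=43, d=2, a=43
  k=4: m=43, d=29, a=2
  k=5: m=15, d=58, a=1
  k=6: m=43, d=1, a=86
d=1 and a=2a₀=86 at k=6, so the next step gives (m, d) = (43, 58) again — its k=1 value — and the period has length 6.

[43; 1, 2, 43, 2, 1, 86]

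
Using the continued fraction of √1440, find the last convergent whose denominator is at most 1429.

√1440 = [37; 1, 17, 1, 74, …] (period length 4).
Convergents:
  p_0/q_0 = 37/1
  p_1/q_1 = 38/1
  p_2/q_2 = 683/18
  p_3/q_3 = 721/19
  p_4/q_4 = 54037/1424
  p_5/q_5 = 54758/1443
q_4 = 1424 ≤ 1429 < 1443 = q_5, so the answer is 54037/1424.

54037/1424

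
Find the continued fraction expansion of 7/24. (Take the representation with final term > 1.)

7 = 0*24 + 7
24 = 3*7 + 3
7 = 2*3 + 1
3 = 3*1 + 0  (stop)
So 7/24 = [0; 3, 2, 3].

[0; 3, 2, 3]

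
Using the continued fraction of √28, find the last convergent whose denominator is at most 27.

127/24

√28 = [5; 3, 2, 3, 10, …] (period length 4).
Convergents:
  p_0/q_0 = 5/1
  p_1/q_1 = 16/3
  p_2/q_2 = 37/7
  p_3/q_3 = 127/24
  p_4/q_4 = 1307/247
q_3 = 24 ≤ 27 < 247 = q_4, so the answer is 127/24.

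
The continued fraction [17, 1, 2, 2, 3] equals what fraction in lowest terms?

Fold from the inside: start with 3/1.
  2 + 1/3 = 7/3
  2 + 3/7 = 17/7
  1 + 7/17 = 24/17
  17 + 17/24 = 425/24

425/24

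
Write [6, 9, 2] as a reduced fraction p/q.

116/19

Using pₖ = aₖpₖ₋₁ + pₖ₋₂ and qₖ = aₖqₖ₋₁ + qₖ₋₂:
  k=0: a=6, p=6, q=1
  k=1: a=9, p=55, q=9
  k=2: a=2, p=116, q=19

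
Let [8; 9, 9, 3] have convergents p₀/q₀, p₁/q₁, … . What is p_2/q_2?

665/82

Using pₖ = aₖpₖ₋₁ + pₖ₋₂, qₖ = aₖqₖ₋₁ + qₖ₋₂ (with p₋₁=1, p₋₂=0, q₋₁=0, q₋₂=1):
  k=0: a=8, p=8, q=1
  k=1: a=9, p=73, q=9
  k=2: a=9, p=665, q=82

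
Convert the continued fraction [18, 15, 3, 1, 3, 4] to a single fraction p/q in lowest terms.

Using pₖ = aₖpₖ₋₁ + pₖ₋₂ and qₖ = aₖqₖ₋₁ + qₖ₋₂:
  k=0: a=18, p=18, q=1
  k=1: a=15, p=271, q=15
  k=2: a=3, p=831, q=46
  k=3: a=1, p=1102, q=61
  k=4: a=3, p=4137, q=229
  k=5: a=4, p=17650, q=977

17650/977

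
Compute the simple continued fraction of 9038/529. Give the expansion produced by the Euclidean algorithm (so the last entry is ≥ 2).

9038 = 17·529 + 45
529 = 11·45 + 34
45 = 1·34 + 11
34 = 3·11 + 1
11 = 11·1 + 0  (stop)
So 9038/529 = [17; 11, 1, 3, 11].

[17; 11, 1, 3, 11]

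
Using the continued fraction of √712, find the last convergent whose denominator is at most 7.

√712 = [26; 1, 2, 6, 2, 1, 52, …] (period length 6).
Convergents:
  p_0/q_0 = 26/1
  p_1/q_1 = 27/1
  p_2/q_2 = 80/3
  p_3/q_3 = 507/19
q_2 = 3 ≤ 7 < 19 = q_3, so the answer is 80/3.

80/3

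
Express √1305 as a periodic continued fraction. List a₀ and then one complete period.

[36; 8, 72]

a₀ = ⌊√1305⌋ = 36.
With m₀=0, d₀=1 and mₖ₊₁ = dₖaₖ − mₖ, dₖ₊₁ = (n − mₖ₊₁²)/dₖ, aₖ₊₁ = ⌊(a₀+mₖ₊₁)/dₖ₊₁⌋:
  k=1: m=36, d=9, a=8
  k=2: m=36, d=1, a=72
d=1 and a=2a₀=72 at k=2, so the next step gives (m, d) = (36, 9) again — its k=1 value — and the period has length 2.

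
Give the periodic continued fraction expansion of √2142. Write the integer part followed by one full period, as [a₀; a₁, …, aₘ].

[46; 3, 1, 1, 4, 1, 1, 3, 92]

a₀ = ⌊√2142⌋ = 46.
With m₀=0, d₀=1 and mₖ₊₁ = dₖaₖ − mₖ, dₖ₊₁ = (n − mₖ₊₁²)/dₖ, aₖ₊₁ = ⌊(a₀+mₖ₊₁)/dₖ₊₁⌋:
  k=1: m=46, d=26, a=3
  k=2: m=32, d=43, a=1
  k=3: m=11, d=47, a=1
  k=4: m=36, d=18, a=4
  k=5: m=36, d=47, a=1
  k=6: m=11, d=43, a=1
  k=7: m=32, d=26, a=3
  k=8: m=46, d=1, a=92
d=1 and a=2a₀=92 at k=8, so the next step gives (m, d) = (46, 26) again — its k=1 value — and the period has length 8.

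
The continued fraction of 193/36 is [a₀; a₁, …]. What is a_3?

193 = 5·36 + 13   →  a_0 = 5
36 = 2·13 + 10   →  a_1 = 2
13 = 1·10 + 3   →  a_2 = 1
10 = 3·3 + 1   →  a_3 = 3

3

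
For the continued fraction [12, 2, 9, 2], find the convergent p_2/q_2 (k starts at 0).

237/19

Using pₖ = aₖpₖ₋₁ + pₖ₋₂, qₖ = aₖqₖ₋₁ + qₖ₋₂ (with p₋₁=1, p₋₂=0, q₋₁=0, q₋₂=1):
  k=0: a=12, p=12, q=1
  k=1: a=2, p=25, q=2
  k=2: a=9, p=237, q=19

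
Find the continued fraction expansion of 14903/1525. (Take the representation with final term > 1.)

[9; 1, 3, 2, 1, 1, 7, 9]

14903 = 9×1525 + 1178
1525 = 1×1178 + 347
1178 = 3×347 + 137
347 = 2×137 + 73
137 = 1×73 + 64
73 = 1×64 + 9
64 = 7×9 + 1
9 = 9×1 + 0  (stop)
So 14903/1525 = [9; 1, 3, 2, 1, 1, 7, 9].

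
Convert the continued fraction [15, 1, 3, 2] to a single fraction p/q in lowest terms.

142/9

Fold from the inside: start with 2/1.
  3 + 1/2 = 7/2
  1 + 2/7 = 9/7
  15 + 7/9 = 142/9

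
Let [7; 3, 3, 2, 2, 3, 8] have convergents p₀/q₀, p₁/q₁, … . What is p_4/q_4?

409/56

Using pₖ = aₖpₖ₋₁ + pₖ₋₂, qₖ = aₖqₖ₋₁ + qₖ₋₂ (with p₋₁=1, p₋₂=0, q₋₁=0, q₋₂=1):
  k=0: a=7, p=7, q=1
  k=1: a=3, p=22, q=3
  k=2: a=3, p=73, q=10
  k=3: a=2, p=168, q=23
  k=4: a=2, p=409, q=56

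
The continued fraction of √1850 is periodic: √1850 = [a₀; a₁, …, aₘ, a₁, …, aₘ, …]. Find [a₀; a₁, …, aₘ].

[43; 86]

a₀ = ⌊√1850⌋ = 43.
With m₀=0, d₀=1 and mₖ₊₁ = dₖaₖ − mₖ, dₖ₊₁ = (n − mₖ₊₁²)/dₖ, aₖ₊₁ = ⌊(a₀+mₖ₊₁)/dₖ₊₁⌋:
  k=1: m=43, d=1, a=86
d=1 and a=2a₀=86 at k=1, so the next step gives (m, d) = (43, 1) again — its k=1 value — and the period has length 1.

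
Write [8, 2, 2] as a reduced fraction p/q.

Fold from the inside: start with 2/1.
  2 + 1/2 = 5/2
  8 + 2/5 = 42/5

42/5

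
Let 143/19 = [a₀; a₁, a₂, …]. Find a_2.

1

143 = 7·19 + 10   →  a_0 = 7
19 = 1·10 + 9   →  a_1 = 1
10 = 1·9 + 1   →  a_2 = 1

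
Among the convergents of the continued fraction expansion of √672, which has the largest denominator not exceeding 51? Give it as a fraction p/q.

√672 = [25; 1, 11, 1, 50, …] (period length 4).
Convergents:
  p_0/q_0 = 25/1
  p_1/q_1 = 26/1
  p_2/q_2 = 311/12
  p_3/q_3 = 337/13
  p_4/q_4 = 17161/662
q_3 = 13 ≤ 51 < 662 = q_4, so the answer is 337/13.

337/13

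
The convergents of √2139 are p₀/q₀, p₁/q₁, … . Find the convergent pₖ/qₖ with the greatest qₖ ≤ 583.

√2139 = [46; 4, 92, …] (period length 2).
Convergents:
  p_0/q_0 = 46/1
  p_1/q_1 = 185/4
  p_2/q_2 = 17066/369
  p_3/q_3 = 68449/1480
q_2 = 369 ≤ 583 < 1480 = q_3, so the answer is 17066/369.

17066/369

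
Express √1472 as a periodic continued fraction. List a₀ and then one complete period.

a₀ = ⌊√1472⌋ = 38.
With m₀=0, d₀=1 and mₖ₊₁ = dₖaₖ − mₖ, dₖ₊₁ = (n − mₖ₊₁²)/dₖ, aₖ₊₁ = ⌊(a₀+mₖ₊₁)/dₖ₊₁⌋:
  k=1: m=38, d=28, a=2
  k=2: m=18, d=41, a=1
  k=3: m=23, d=23, a=2
  k=4: m=23, d=41, a=1
  k=5: m=18, d=28, a=2
  k=6: m=38, d=1, a=76
d=1 and a=2a₀=76 at k=6, so the next step gives (m, d) = (38, 28) again — its k=1 value — and the period has length 6.

[38; 2, 1, 2, 1, 2, 76]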